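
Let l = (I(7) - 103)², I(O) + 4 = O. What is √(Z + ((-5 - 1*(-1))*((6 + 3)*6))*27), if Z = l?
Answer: 2*√1042 ≈ 64.560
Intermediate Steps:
I(O) = -4 + O
l = 10000 (l = ((-4 + 7) - 103)² = (3 - 103)² = (-100)² = 10000)
Z = 10000
√(Z + ((-5 - 1*(-1))*((6 + 3)*6))*27) = √(10000 + ((-5 - 1*(-1))*((6 + 3)*6))*27) = √(10000 + ((-5 + 1)*(9*6))*27) = √(10000 - 4*54*27) = √(10000 - 216*27) = √(10000 - 5832) = √4168 = 2*√1042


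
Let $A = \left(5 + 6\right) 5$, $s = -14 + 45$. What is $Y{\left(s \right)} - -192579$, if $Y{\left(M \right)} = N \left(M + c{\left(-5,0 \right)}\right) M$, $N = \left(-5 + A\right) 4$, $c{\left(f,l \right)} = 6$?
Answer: $421979$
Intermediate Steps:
$s = 31$
$A = 55$ ($A = 11 \cdot 5 = 55$)
$N = 200$ ($N = \left(-5 + 55\right) 4 = 50 \cdot 4 = 200$)
$Y{\left(M \right)} = M \left(1200 + 200 M\right)$ ($Y{\left(M \right)} = 200 \left(M + 6\right) M = 200 \left(6 + M\right) M = \left(1200 + 200 M\right) M = M \left(1200 + 200 M\right)$)
$Y{\left(s \right)} - -192579 = 200 \cdot 31 \left(6 + 31\right) - -192579 = 200 \cdot 31 \cdot 37 + 192579 = 229400 + 192579 = 421979$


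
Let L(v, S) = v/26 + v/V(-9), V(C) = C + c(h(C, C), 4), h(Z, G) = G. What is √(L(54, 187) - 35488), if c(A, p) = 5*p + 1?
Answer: I*√23985442/26 ≈ 188.37*I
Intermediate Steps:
c(A, p) = 1 + 5*p
V(C) = 21 + C (V(C) = C + (1 + 5*4) = C + (1 + 20) = C + 21 = 21 + C)
L(v, S) = 19*v/156 (L(v, S) = v/26 + v/(21 - 9) = v*(1/26) + v/12 = v/26 + v*(1/12) = v/26 + v/12 = 19*v/156)
√(L(54, 187) - 35488) = √((19/156)*54 - 35488) = √(171/26 - 35488) = √(-922517/26) = I*√23985442/26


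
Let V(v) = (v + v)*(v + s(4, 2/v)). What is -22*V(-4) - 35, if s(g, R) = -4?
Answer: -1443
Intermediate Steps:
V(v) = 2*v*(-4 + v) (V(v) = (v + v)*(v - 4) = (2*v)*(-4 + v) = 2*v*(-4 + v))
-22*V(-4) - 35 = -44*(-4)*(-4 - 4) - 35 = -44*(-4)*(-8) - 35 = -22*64 - 35 = -1408 - 35 = -1443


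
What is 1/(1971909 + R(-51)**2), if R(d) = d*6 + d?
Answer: 1/2099358 ≈ 4.7634e-7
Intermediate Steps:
R(d) = 7*d (R(d) = 6*d + d = 7*d)
1/(1971909 + R(-51)**2) = 1/(1971909 + (7*(-51))**2) = 1/(1971909 + (-357)**2) = 1/(1971909 + 127449) = 1/2099358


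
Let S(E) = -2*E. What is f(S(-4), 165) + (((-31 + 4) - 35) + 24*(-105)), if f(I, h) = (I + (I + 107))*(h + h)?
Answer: 38008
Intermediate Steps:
f(I, h) = 2*h*(107 + 2*I) (f(I, h) = (I + (107 + I))*(2*h) = (107 + 2*I)*(2*h) = 2*h*(107 + 2*I))
f(S(-4), 165) + (((-31 + 4) - 35) + 24*(-105)) = 2*165*(107 + 2*(-2*(-4))) + (((-31 + 4) - 35) + 24*(-105)) = 2*165*(107 + 2*8) + ((-27 - 35) - 2520) = 2*165*(107 + 16) + (-62 - 2520) = 2*165*123 - 2582 = 40590 - 2582 = 38008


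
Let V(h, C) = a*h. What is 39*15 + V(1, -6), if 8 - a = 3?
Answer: 590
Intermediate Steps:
a = 5 (a = 8 - 1*3 = 8 - 3 = 5)
V(h, C) = 5*h
39*15 + V(1, -6) = 39*15 + 5*1 = 585 + 5 = 590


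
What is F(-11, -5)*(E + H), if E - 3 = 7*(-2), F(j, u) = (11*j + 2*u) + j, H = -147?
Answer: 22436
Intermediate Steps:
F(j, u) = 2*u + 12*j (F(j, u) = (2*u + 11*j) + j = 2*u + 12*j)
E = -11 (E = 3 + 7*(-2) = 3 - 14 = -11)
F(-11, -5)*(E + H) = (2*(-5) + 12*(-11))*(-11 - 147) = (-10 - 132)*(-158) = -142*(-158) = 22436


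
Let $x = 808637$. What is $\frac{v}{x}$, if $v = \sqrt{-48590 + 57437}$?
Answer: $\frac{3 \sqrt{983}}{808637} \approx 0.00011632$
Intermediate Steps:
$v = 3 \sqrt{983}$ ($v = \sqrt{8847} = 3 \sqrt{983} \approx 94.058$)
$\frac{v}{x} = \frac{3 \sqrt{983}}{808637}$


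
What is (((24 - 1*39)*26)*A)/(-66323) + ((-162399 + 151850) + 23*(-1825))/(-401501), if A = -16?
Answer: 978183012/26628750823 ≈ 0.036734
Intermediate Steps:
(((24 - 1*39)*26)*A)/(-66323) + ((-162399 + 151850) + 23*(-1825))/(-401501) = (((24 - 1*39)*26)*(-16))/(-66323) + ((-162399 + 151850) + 23*(-1825))/(-401501) = (((24 - 39)*26)*(-16))*(-1/66323) + (-10549 - 41975)*(-1/401501) = (-15*26*(-16))*(-1/66323) - 52524*(-1/401501) = -390*(-16)*(-1/66323) + 52524/401501 = 6240*(-1/66323) + 52524/401501 = -6240/66323 + 52524/401501 = 978183012/26628750823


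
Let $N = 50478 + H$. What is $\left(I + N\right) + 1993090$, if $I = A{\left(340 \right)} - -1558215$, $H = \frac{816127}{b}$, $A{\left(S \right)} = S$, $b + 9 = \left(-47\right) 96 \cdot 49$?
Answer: $\frac{796417772804}{221097} \approx 3.6021 \cdot 10^{6}$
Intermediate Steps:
$b = -221097$ ($b = -9 + \left(-47\right) 96 \cdot 49 = -9 - 221088 = -221097$)
$H = - \frac{816127}{221097}$ ($H = \frac{816127}{-221097} = 816127 \left(- \frac{1}{221097}\right) = - \frac{816127}{221097} \approx -3.6913$)
$I = 1558555$ ($I = 340 - -1558215 = 340 + 1558215 = 1558555$)
$N = \frac{11159718239}{221097}$ ($N = 50478 - \frac{816127}{221097} = \frac{11159718239}{221097} \approx 50474.0$)
$\left(I + N\right) + 1993090 = \left(1558555 + \frac{11159718239}{221097}\right) + 1993090 = \frac{355751553074}{221097} + 1993090 = \frac{796417772804}{221097}$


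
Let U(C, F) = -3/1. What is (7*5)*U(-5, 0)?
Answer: -105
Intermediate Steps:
U(C, F) = -3 (U(C, F) = -3*1 = -3)
(7*5)*U(-5, 0) = (7*5)*(-3) = 35*(-3) = -105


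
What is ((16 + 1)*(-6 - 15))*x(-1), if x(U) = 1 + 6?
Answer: -2499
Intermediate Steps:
x(U) = 7
((16 + 1)*(-6 - 15))*x(-1) = ((16 + 1)*(-6 - 15))*7 = (17*(-21))*7 = -357*7 = -2499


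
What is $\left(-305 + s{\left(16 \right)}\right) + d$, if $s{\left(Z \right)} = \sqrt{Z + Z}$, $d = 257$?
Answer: $-48 + 4 \sqrt{2} \approx -42.343$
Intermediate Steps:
$s{\left(Z \right)} = \sqrt{2} \sqrt{Z}$ ($s{\left(Z \right)} = \sqrt{2 Z} = \sqrt{2} \sqrt{Z}$)
$\left(-305 + s{\left(16 \right)}\right) + d = \left(-305 + \sqrt{2} \sqrt{16}\right) + 257 = \left(-305 + \sqrt{2} \cdot 4\right) + 257 = \left(-305 + 4 \sqrt{2}\right) + 257 = -48 + 4 \sqrt{2}$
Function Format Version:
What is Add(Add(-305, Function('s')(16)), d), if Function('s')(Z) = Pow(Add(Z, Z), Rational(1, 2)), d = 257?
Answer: Add(-48, Mul(4, Pow(2, Rational(1, 2)))) ≈ -42.343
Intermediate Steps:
Function('s')(Z) = Mul(Pow(2, Rational(1, 2)), Pow(Z, Rational(1, 2))) (Function('s')(Z) = Pow(Mul(2, Z), Rational(1, 2)) = Mul(Pow(2, Rational(1, 2)), Pow(Z, Rational(1, 2))))
Add(Add(-305, Function('s')(16)), d) = Add(Add(-305, Mul(Pow(2, Rational(1, 2)), Pow(16, Rational(1, 2)))), 257) = Add(Add(-305, Mul(Pow(2, Rational(1, 2)), 4)), 257) = Add(Add(-305, Mul(4, Pow(2, Rational(1, 2)))), 257) = Add(-48, Mul(4, Pow(2, Rational(1, 2))))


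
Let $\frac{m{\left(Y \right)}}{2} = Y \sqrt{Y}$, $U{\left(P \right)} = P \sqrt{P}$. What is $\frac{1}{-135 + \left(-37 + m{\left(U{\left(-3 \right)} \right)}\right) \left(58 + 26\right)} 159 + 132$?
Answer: $\frac{7 \left(20377 - 9504 \sqrt[4]{3} \left(- i\right)^{\frac{3}{2}}\right)}{1081 - 504 \sqrt[4]{3} \left(- i\right)^{\frac{3}{2}}} \approx 131.97 + 0.0094786 i$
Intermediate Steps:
$U{\left(P \right)} = P^{\frac{3}{2}}$
$m{\left(Y \right)} = 2 Y^{\frac{3}{2}}$ ($m{\left(Y \right)} = 2 Y \sqrt{Y} = 2 Y^{\frac{3}{2}}$)
$\frac{1}{-135 + \left(-37 + m{\left(U{\left(-3 \right)} \right)}\right) \left(58 + 26\right)} 159 + 132 = \frac{1}{-135 + \left(-37 + 2 \left(\left(-3\right)^{\frac{3}{2}}\right)^{\frac{3}{2}}\right) \left(58 + 26\right)} 159 + 132 = \frac{1}{-135 + \left(-37 + 2 \left(- 3 i \sqrt{3}\right)^{\frac{3}{2}}\right) 84} \cdot 159 + 132 = \frac{1}{-135 + \left(-37 + 2 \cdot 9 \sqrt[4]{3} \left(- i\right)^{\frac{3}{2}}\right) 84} \cdot 159 + 132 = \frac{1}{-135 + \left(-37 + 18 \sqrt[4]{3} \left(- i\right)^{\frac{3}{2}}\right) 84} \cdot 159 + 132 = \frac{1}{-135 - \left(3108 - 1512 \sqrt[4]{3} \left(- i\right)^{\frac{3}{2}}\right)} 159 + 132 = \frac{1}{-3243 + 1512 \sqrt[4]{3} \left(- i\right)^{\frac{3}{2}}} \cdot 159 + 132 = \frac{159}{-3243 + 1512 \sqrt[4]{3} \left(- i\right)^{\frac{3}{2}}} + 132 = 132 + \frac{159}{-3243 + 1512 \sqrt[4]{3} \left(- i\right)^{\frac{3}{2}}}$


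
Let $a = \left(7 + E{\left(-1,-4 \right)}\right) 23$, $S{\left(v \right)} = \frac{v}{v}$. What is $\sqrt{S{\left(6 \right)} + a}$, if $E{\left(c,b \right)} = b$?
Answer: $\sqrt{70} \approx 8.3666$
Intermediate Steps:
$S{\left(v \right)} = 1$
$a = 69$ ($a = \left(7 - 4\right) 23 = 3 \cdot 23 = 69$)
$\sqrt{S{\left(6 \right)} + a} = \sqrt{1 + 69} = \sqrt{70}$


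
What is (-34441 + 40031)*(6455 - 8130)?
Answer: -9363250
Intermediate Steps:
(-34441 + 40031)*(6455 - 8130) = 5590*(-1675) = -9363250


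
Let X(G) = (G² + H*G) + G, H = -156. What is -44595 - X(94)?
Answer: -38861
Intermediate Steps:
X(G) = G² - 155*G (X(G) = (G² - 156*G) + G = G² - 155*G)
-44595 - X(94) = -44595 - 94*(-155 + 94) = -44595 - 94*(-61) = -44595 - 1*(-5734) = -44595 + 5734 = -38861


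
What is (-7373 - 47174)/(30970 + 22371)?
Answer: -54547/53341 ≈ -1.0226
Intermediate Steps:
(-7373 - 47174)/(30970 + 22371) = -54547/53341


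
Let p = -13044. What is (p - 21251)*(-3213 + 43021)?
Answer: -1365215360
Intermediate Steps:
(p - 21251)*(-3213 + 43021) = (-13044 - 21251)*(-3213 + 43021) = -34295*39808 = -1365215360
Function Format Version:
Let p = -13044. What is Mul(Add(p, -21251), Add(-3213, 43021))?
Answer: -1365215360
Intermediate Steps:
Mul(Add(p, -21251), Add(-3213, 43021)) = Mul(Add(-13044, -21251), Add(-3213, 43021)) = Mul(-34295, 39808) = -1365215360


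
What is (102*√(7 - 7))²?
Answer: 0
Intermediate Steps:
(102*√(7 - 7))² = (102*√0)² = (102*0)² = 0² = 0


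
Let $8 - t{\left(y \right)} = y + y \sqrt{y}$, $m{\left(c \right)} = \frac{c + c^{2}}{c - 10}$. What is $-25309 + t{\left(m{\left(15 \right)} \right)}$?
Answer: $-25349 - 192 \sqrt{3} \approx -25682.0$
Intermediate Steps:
$m{\left(c \right)} = \frac{c + c^{2}}{-10 + c}$
$t{\left(y \right)} = 8 - y - y^{\frac{3}{2}}$ ($t{\left(y \right)} = 8 - \left(y + y \sqrt{y}\right) = 8 - \left(y + y^{\frac{3}{2}}\right) = 8 - y - y^{\frac{3}{2}}$)
$-25309 + t{\left(m{\left(15 \right)} \right)} = -25309 - \left(-8 + \left(\frac{15 \left(1 + 15\right)}{-10 + 15}\right)^{\frac{3}{2}} + \frac{15 \left(1 + 15\right)}{-10 + 15}\right) = -25309 - \left(-8 + \left(15 \cdot \frac{1}{5} \cdot 16\right)^{\frac{3}{2}} + 15 \cdot \frac{1}{5} \cdot 16\right) = -25309 - \left(40 + 48^{\frac{3}{2}}\right) = -25309 - \left(40 + 192 \sqrt{3}\right) = -25349 - 192 \sqrt{3}$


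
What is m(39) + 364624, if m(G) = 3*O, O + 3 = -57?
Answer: 364444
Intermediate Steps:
O = -60 (O = -3 - 57 = -60)
m(G) = -180 (m(G) = 3*(-60) = -180)
m(39) + 364624 = -180 + 364624 = 364444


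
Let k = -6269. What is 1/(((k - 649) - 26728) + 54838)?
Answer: 1/21192 ≈ 4.7188e-5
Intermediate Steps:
1/(((k - 649) - 26728) + 54838) = 1/(((-6269 - 649) - 26728) + 54838) = 1/((-6918 - 26728) + 54838) = 1/(-33646 + 54838) = 1/21192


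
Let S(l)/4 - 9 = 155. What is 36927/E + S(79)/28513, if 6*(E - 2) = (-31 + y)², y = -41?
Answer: 1053467647/24692258 ≈ 42.664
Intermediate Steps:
S(l) = 656 (S(l) = 36 + 4*155 = 36 + 620 = 656)
E = 866 (E = 2 + (-31 - 41)²/6 = 2 + (⅙)*(-72)² = 2 + (⅙)*5184 = 2 + 864 = 866)
36927/E + S(79)/28513 = 36927/866 + 656/28513 = 1053467647/24692258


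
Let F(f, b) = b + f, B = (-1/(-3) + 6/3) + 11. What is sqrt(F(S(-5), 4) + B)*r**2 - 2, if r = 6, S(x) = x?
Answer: -2 + 12*sqrt(111) ≈ 124.43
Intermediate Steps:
B = 40/3 (B = (-1*(-1/3) + 6*(1/3)) + 11 = (1/3 + 2) + 11 = 7/3 + 11 = 40/3 ≈ 13.333)
sqrt(F(S(-5), 4) + B)*r**2 - 2 = sqrt((4 - 5) + 40/3)*6**2 - 2 = sqrt(-1 + 40/3)*36 - 2 = sqrt(37/3)*36 - 2 = (sqrt(111)/3)*36 - 2 = 12*sqrt(111) - 2 = -2 + 12*sqrt(111)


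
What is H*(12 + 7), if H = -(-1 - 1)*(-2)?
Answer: -76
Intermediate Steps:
H = -4 (H = -(-2)*(-2) = -1*4 = -4)
H*(12 + 7) = -4*(12 + 7) = -4*19 = -76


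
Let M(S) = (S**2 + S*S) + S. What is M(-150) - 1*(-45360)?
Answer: 90210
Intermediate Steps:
M(S) = S + 2*S**2 (M(S) = (S**2 + S**2) + S = 2*S**2 + S = S + 2*S**2)
M(-150) - 1*(-45360) = -150*(1 + 2*(-150)) - 1*(-45360) = -150*(1 - 300) + 45360 = -150*(-299) + 45360 = 44850 + 45360 = 90210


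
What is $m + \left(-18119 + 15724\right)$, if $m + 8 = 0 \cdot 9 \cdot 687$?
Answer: $-2403$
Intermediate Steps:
$m = -8$ ($m = -8 + 0 \cdot 9 \cdot 687 = -8 + 0 \cdot 687 = -8 + 0 = -8$)
$m + \left(-18119 + 15724\right) = -8 + \left(-18119 + 15724\right) = -8 - 2395 = -2403$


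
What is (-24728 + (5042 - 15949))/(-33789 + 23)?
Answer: 35635/33766 ≈ 1.0554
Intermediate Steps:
(-24728 + (5042 - 15949))/(-33789 + 23) = (-24728 - 10907)/(-33766) = -35635*(-1/33766) = 35635/33766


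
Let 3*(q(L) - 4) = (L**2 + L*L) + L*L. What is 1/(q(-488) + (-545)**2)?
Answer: 1/535173 ≈ 1.8686e-6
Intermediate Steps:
q(L) = 4 + L**2 (q(L) = 4 + ((L**2 + L*L) + L*L)/3 = 4 + ((L**2 + L**2) + L**2)/3 = 4 + (2*L**2 + L**2)/3 = 4 + (3*L**2)/3 = 4 + L**2)
1/(q(-488) + (-545)**2) = 1/((4 + (-488)**2) + (-545)**2) = 1/((4 + 238144) + 297025) = 1/(238148 + 297025) = 1/535173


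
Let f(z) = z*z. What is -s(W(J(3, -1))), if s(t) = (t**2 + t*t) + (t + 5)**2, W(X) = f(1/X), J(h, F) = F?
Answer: -38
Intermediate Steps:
f(z) = z**2
W(X) = X**(-2) (W(X) = (1/X)**2 = X**(-2))
s(t) = (5 + t)**2 + 2*t**2 (s(t) = (t**2 + t**2) + (5 + t)**2 = 2*t**2 + (5 + t)**2 = (5 + t)**2 + 2*t**2)
-s(W(J(3, -1))) = -((5 + (-1)**(-2))**2 + 2*((-1)**(-2))**2) = -((5 + 1)**2 + 2*1**2) = -(6**2 + 2*1) = -(36 + 2) = -1*38 = -38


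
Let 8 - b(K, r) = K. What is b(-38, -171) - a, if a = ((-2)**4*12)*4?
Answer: -722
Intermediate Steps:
b(K, r) = 8 - K
a = 768 (a = (16*12)*4 = 192*4 = 768)
b(-38, -171) - a = (8 - 1*(-38)) - 1*768 = (8 + 38) - 768 = 46 - 768 = -722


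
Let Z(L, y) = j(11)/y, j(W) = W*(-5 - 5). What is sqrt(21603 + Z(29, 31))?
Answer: sqrt(20757073)/31 ≈ 146.97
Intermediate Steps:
j(W) = -10*W (j(W) = W*(-10) = -10*W)
Z(L, y) = -110/y (Z(L, y) = (-10*11)/y = -110/y)
sqrt(21603 + Z(29, 31)) = sqrt(21603 - 110/31) = sqrt(669583/31) = sqrt(20757073)/31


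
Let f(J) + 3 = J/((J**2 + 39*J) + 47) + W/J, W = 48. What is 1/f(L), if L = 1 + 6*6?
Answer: -105783/178748 ≈ -0.59180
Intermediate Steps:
L = 37 (L = 1 + 36 = 37)
f(J) = -3 + 48/J + J/(47 + J**2 + 39*J) (f(J) = -3 + (J/((J**2 + 39*J) + 47) + 48/J) = -3 + (J/(47 + J**2 + 39*J) + 48/J) = -3 + (48/J + J/(47 + J**2 + 39*J)) = -3 + 48/J + J/(47 + J**2 + 39*J))
1/f(L) = 1/((2256 - 68*37**2 - 3*37**3 + 1731*37)/(37*(47 + 37**2 + 39*37))) = 1/((2256 - 68*1369 - 3*50653 + 64047)/(37*(47 + 1369 + 1443))) = 1/((1/37)*(2256 - 93092 - 151959 + 64047)/2859) = 1/((1/37)*(1/2859)*(-178748)) = 1/(-178748/105783) = -105783/178748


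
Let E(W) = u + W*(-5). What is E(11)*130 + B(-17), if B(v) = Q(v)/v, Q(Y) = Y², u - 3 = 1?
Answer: -6647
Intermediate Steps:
u = 4 (u = 3 + 1 = 4)
E(W) = 4 - 5*W (E(W) = 4 + W*(-5) = 4 - 5*W)
B(v) = v (B(v) = v²/v = v)
E(11)*130 + B(-17) = (4 - 5*11)*130 - 17 = (4 - 55)*130 - 17 = -51*130 - 17 = -6630 - 17 = -6647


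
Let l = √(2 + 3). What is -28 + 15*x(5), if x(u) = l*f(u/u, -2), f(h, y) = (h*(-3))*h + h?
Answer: -28 - 30*√5 ≈ -95.082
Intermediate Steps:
f(h, y) = h - 3*h² (f(h, y) = (-3*h)*h + h = -3*h² + h = h - 3*h²)
l = √5 ≈ 2.2361
x(u) = -2*√5 (x(u) = √5*((u/u)*(1 - 3*u/u)) = √5*(1*(1 - 3*1)) = √5*(1*(1 - 3)) = √5*(1*(-2)) = √5*(-2) = -2*√5)
-28 + 15*x(5) = -28 + 15*(-2*√5) = -28 - 30*√5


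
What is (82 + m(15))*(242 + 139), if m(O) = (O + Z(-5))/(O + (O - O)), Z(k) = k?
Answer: 31496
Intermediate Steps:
m(O) = (-5 + O)/O (m(O) = (O - 5)/(O + (O - O)) = (-5 + O)/(O + 0) = (-5 + O)/O)
(82 + m(15))*(242 + 139) = (82 + (-5 + 15)/15)*(242 + 139) = (82 + (1/15)*10)*381 = (82 + ⅔)*381 = (248/3)*381 = 31496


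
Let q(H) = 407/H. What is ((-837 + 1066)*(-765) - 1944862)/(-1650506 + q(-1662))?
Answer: 3523518114/2743141379 ≈ 1.2845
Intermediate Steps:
((-837 + 1066)*(-765) - 1944862)/(-1650506 + q(-1662)) = ((-837 + 1066)*(-765) - 1944862)/(-1650506 + 407/(-1662)) = (229*(-765) - 1944862)/(-1650506 + 407*(-1/1662)) = (-175185 - 1944862)/(-1650506 - 407/1662) = -2120047/(-2743141379/1662) = -2120047*(-1662/2743141379) = 3523518114/2743141379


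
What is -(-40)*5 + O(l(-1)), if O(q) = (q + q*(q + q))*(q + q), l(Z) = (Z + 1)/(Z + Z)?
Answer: 200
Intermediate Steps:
l(Z) = (1 + Z)/(2*Z) (l(Z) = (1 + Z)/((2*Z)) = (1 + Z)*(1/(2*Z)) = (1 + Z)/(2*Z))
O(q) = 2*q*(q + 2*q²) (O(q) = (q + q*(2*q))*(2*q) = (q + 2*q²)*(2*q) = 2*q*(q + 2*q²))
-(-40)*5 + O(l(-1)) = -(-40)*5 + ((½)*(1 - 1)/(-1))²*(2 + 4*((½)*(1 - 1)/(-1))) = -40*(-5) + ((½)*(-1)*0)²*(2 + 4*((½)*(-1)*0)) = 200 + 0²*(2 + 4*0) = 200 + 0*(2 + 0) = 200 + 0*2 = 200 + 0 = 200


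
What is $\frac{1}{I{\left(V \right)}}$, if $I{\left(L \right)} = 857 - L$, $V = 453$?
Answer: $\frac{1}{404} \approx 0.0024752$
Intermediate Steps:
$\frac{1}{I{\left(V \right)}} = \frac{1}{857 - 453} = \frac{1}{404}$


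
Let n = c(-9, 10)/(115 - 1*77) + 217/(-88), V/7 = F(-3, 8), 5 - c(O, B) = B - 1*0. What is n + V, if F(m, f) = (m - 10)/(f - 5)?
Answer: -165181/5016 ≈ -32.931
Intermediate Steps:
F(m, f) = (-10 + m)/(-5 + f)
c(O, B) = 5 - B (c(O, B) = 5 - (B - 1*0) = 5 - (B + 0) = 5 - B)
V = -91/3 (V = 7*((-10 - 3)/(-5 + 8)) = 7*(-13/3) = -91/3 ≈ -30.333)
n = -4343/1672 (n = (5 - 1*10)/(115 - 1*77) + 217/(-88) = (5 - 10)/(115 - 77) + 217*(-1/88) = -5/38 - 217/88 = -4343/1672 ≈ -2.5975)
n + V = -4343/1672 - 91/3 = -165181/5016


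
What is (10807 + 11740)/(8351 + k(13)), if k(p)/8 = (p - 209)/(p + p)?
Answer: 41873/15397 ≈ 2.7196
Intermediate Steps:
k(p) = 4*(-209 + p)/p (k(p) = 8*((p - 209)/(p + p)) = 8*((-209 + p)/((2*p))) = 8*((-209 + p)*(1/(2*p))) = 8*((-209 + p)/(2*p)) = 4*(-209 + p)/p)
(10807 + 11740)/(8351 + k(13)) = (10807 + 11740)/(8351 + (4 - 836/13)) = 22547/(8351 + (4 - 836*1/13)) = 22547/(8351 + (4 - 836/13)) = 22547/(8351 - 784/13) = 22547/(107779/13) = 22547*(13/107779) = 41873/15397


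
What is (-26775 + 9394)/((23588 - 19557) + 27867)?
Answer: -17381/31898 ≈ -0.54489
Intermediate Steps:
(-26775 + 9394)/((23588 - 19557) + 27867) = -17381/(4031 + 27867) = -17381/31898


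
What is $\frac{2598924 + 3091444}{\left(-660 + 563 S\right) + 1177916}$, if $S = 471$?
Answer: $\frac{5690368}{1442429} \approx 3.945$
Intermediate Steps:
$\frac{2598924 + 3091444}{\left(-660 + 563 S\right) + 1177916} = \frac{2598924 + 3091444}{\left(-660 + 563 \cdot 471\right) + 1177916} = \frac{5690368}{\left(-660 + 265173\right) + 1177916} = \frac{5690368}{264513 + 1177916} = \frac{5690368}{1442429}$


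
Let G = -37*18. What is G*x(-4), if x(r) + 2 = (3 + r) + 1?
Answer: 1332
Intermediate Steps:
x(r) = 2 + r (x(r) = -2 + ((3 + r) + 1) = -2 + (4 + r) = 2 + r)
G = -666
G*x(-4) = -666*(2 - 4) = -666*(-2) = 1332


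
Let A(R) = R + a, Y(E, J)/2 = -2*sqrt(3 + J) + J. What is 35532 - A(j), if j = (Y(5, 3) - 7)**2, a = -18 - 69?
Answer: 35522 - 8*sqrt(6) ≈ 35502.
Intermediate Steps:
Y(E, J) = -4*sqrt(3 + J) + 2*J (Y(E, J) = 2*(-2*sqrt(3 + J) + J) = 2*(J - 2*sqrt(3 + J)) = -4*sqrt(3 + J) + 2*J)
a = -87
j = (-1 - 4*sqrt(6))**2 (j = ((-4*sqrt(3 + 3) + 2*3) - 7)**2 = ((-4*sqrt(6) + 6) - 7)**2 = ((6 - 4*sqrt(6)) - 7)**2 = (-1 - 4*sqrt(6))**2 ≈ 116.60)
A(R) = -87 + R (A(R) = R - 87 = -87 + R)
35532 - A(j) = 35532 - (-87 + (97 + 8*sqrt(6))) = 35532 - (10 + 8*sqrt(6)) = 35532 + (-10 - 8*sqrt(6)) = 35522 - 8*sqrt(6)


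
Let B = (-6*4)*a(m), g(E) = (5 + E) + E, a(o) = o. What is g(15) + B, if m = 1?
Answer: 11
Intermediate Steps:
g(E) = 5 + 2*E
B = -24 (B = -6*4*1 = -24*1 = -24)
g(15) + B = (5 + 2*15) - 24 = (5 + 30) - 24 = 35 - 24 = 11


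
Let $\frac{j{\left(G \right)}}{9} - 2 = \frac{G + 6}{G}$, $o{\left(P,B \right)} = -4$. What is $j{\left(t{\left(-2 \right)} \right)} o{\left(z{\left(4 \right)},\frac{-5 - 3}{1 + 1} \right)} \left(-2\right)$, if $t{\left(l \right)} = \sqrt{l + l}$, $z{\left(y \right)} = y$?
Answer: $216 - 216 i \approx 216.0 - 216.0 i$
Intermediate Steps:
$t{\left(l \right)} = \sqrt{2} \sqrt{l}$ ($t{\left(l \right)} = \sqrt{2 l} = \sqrt{2} \sqrt{l}$)
$j{\left(G \right)} = 18 + \frac{9 \left(6 + G\right)}{G}$ ($j{\left(G \right)} = 18 + 9 \frac{G + 6}{G} = 18 + 9 \frac{6 + G}{G} = 18 + \frac{9 \left(6 + G\right)}{G}$)
$j{\left(t{\left(-2 \right)} \right)} o{\left(z{\left(4 \right)},\frac{-5 - 3}{1 + 1} \right)} \left(-2\right) = \left(27 + \frac{54}{\sqrt{2} \sqrt{-2}}\right) \left(-4\right) \left(-2\right) = \left(27 + \frac{54}{\sqrt{2} i \sqrt{2}}\right) \left(-4\right) \left(-2\right) = \left(27 + \frac{54}{2 i}\right) \left(-4\right) \left(-2\right) = \left(27 + 54 \left(- \frac{i}{2}\right)\right) \left(-4\right) \left(-2\right) = \left(27 - 27 i\right) \left(-4\right) \left(-2\right) = \left(-108 + 108 i\right) \left(-2\right) = 216 - 216 i$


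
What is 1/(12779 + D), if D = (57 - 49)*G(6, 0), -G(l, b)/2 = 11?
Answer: 1/12603 ≈ 7.9346e-5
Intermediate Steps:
G(l, b) = -22 (G(l, b) = -2*11 = -22)
D = -176 (D = (57 - 49)*(-22) = 8*(-22) = -176)
1/(12779 + D) = 1/(12779 - 176) = 1/12603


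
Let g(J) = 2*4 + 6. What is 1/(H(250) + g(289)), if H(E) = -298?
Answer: -1/284 ≈ -0.0035211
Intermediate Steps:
g(J) = 14 (g(J) = 8 + 6 = 14)
1/(H(250) + g(289)) = 1/(-298 + 14) = 1/(-284) = -1/284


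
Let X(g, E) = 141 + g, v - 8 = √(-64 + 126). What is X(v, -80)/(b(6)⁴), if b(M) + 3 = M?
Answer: 149/81 + √62/81 ≈ 1.9367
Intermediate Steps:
b(M) = -3 + M
v = 8 + √62 (v = 8 + √(-64 + 126) = 8 + √62 ≈ 15.874)
X(v, -80)/(b(6)⁴) = (141 + (8 + √62))/((-3 + 6)⁴) = (149 + √62)/(3⁴) = (149 + √62)/81 = (149 + √62)*(1/81) = 149/81 + √62/81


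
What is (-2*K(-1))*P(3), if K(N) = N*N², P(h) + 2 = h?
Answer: 2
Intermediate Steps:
P(h) = -2 + h
K(N) = N³
(-2*K(-1))*P(3) = (-2*(-1)³)*(-2 + 3) = -2*(-1)*1 = 2*1 = 2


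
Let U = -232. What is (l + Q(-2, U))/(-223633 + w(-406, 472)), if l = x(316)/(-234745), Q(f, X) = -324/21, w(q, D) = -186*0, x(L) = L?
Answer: 3622096/52496728585 ≈ 6.8997e-5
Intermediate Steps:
w(q, D) = 0
Q(f, X) = -108/7 (Q(f, X) = -324*1/21 = -108/7)
l = -316/234745 (l = 316/(-234745) = 316*(-1/234745) = -316/234745 ≈ -0.0013461)
(l + Q(-2, U))/(-223633 + w(-406, 472)) = (-316/234745 - 108/7)/(-223633 + 0) = -3622096/234745/(-223633) = -3622096/234745*(-1/223633) = 3622096/52496728585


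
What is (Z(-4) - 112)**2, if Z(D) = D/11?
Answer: 1527696/121 ≈ 12626.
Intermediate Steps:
Z(D) = D/11 (Z(D) = D*(1/11) = D/11)
(Z(-4) - 112)**2 = ((1/11)*(-4) - 112)**2 = (-4/11 - 112)**2 = (-1236/11)**2 = 1527696/121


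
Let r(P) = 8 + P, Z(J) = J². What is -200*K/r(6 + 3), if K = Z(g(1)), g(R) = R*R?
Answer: -200/17 ≈ -11.765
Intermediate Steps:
g(R) = R²
K = 1 (K = (1²)² = 1² = 1)
-200*K/r(6 + 3) = -200/(8 + (6 + 3)) = -200/(8 + 9) = -200/17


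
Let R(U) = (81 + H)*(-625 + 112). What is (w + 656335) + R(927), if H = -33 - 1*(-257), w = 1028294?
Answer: 1528164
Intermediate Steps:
H = 224 (H = -33 + 257 = 224)
R(U) = -156465 (R(U) = (81 + 224)*(-625 + 112) = 305*(-513) = -156465)
(w + 656335) + R(927) = (1028294 + 656335) - 156465 = 1684629 - 156465 = 1528164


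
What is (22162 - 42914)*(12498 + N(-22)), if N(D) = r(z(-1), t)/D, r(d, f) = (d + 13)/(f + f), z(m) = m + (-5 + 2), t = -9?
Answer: -2852948644/11 ≈ -2.5936e+8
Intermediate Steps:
z(m) = -3 + m (z(m) = m - 3 = -3 + m)
r(d, f) = (13 + d)/(2*f) (r(d, f) = (13 + d)/((2*f)) = (13 + d)*(1/(2*f)) = (13 + d)/(2*f))
N(D) = -1/(2*D) (N(D) = ((½)*(13 + (-3 - 1))/(-9))/D = ((½)*(-⅑)*(13 - 4))/D = ((½)*(-⅑)*9)/D = -1/(2*D))
(22162 - 42914)*(12498 + N(-22)) = (22162 - 42914)*(12498 - ½/(-22)) = -20752*(12498 - ½*(-1/22)) = -20752*(12498 + 1/44) = -20752*549913/44 = -2852948644/11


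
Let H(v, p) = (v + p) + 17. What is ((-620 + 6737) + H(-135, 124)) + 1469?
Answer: 7592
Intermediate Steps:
H(v, p) = 17 + p + v (H(v, p) = (p + v) + 17 = 17 + p + v)
((-620 + 6737) + H(-135, 124)) + 1469 = ((-620 + 6737) + (17 + 124 - 135)) + 1469 = (6117 + 6) + 1469 = 6123 + 1469 = 7592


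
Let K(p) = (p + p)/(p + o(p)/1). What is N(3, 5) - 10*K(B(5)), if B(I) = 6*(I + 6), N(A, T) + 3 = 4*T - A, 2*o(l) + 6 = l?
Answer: 1/4 ≈ 0.25000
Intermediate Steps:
o(l) = -3 + l/2
N(A, T) = -3 - A + 4*T (N(A, T) = -3 + (4*T - A) = -3 + (-A + 4*T) = -3 - A + 4*T)
B(I) = 36 + 6*I (B(I) = 6*(6 + I) = 36 + 6*I)
K(p) = 2*p/(-3 + 3*p/2) (K(p) = (p + p)/(p + (-3 + p/2)/1) = (2*p)/(p + (-3 + p/2)*1) = (2*p)/(p + (-3 + p/2)) = (2*p)/(-3 + 3*p/2) = 2*p/(-3 + 3*p/2))
N(3, 5) - 10*K(B(5)) = (-3 - 1*3 + 4*5) - 40*(36 + 6*5)/(3*(-2 + (36 + 6*5))) = (-3 - 3 + 20) - 40*(36 + 30)/(3*(-2 + (36 + 30))) = 14 - 40*66/(3*(-2 + 66)) = 14 - 40*66/(3*64) = 14 - 10*11/8 = 14 - 55/4 = 1/4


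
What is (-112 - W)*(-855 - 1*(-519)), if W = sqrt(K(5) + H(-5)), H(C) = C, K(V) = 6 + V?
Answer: 37632 + 336*sqrt(6) ≈ 38455.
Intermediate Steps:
W = sqrt(6) (W = sqrt((6 + 5) - 5) = sqrt(11 - 5) = sqrt(6) ≈ 2.4495)
(-112 - W)*(-855 - 1*(-519)) = (-112 - sqrt(6))*(-855 - 1*(-519)) = (-112 - sqrt(6))*(-855 + 519) = (-112 - sqrt(6))*(-336) = 37632 + 336*sqrt(6)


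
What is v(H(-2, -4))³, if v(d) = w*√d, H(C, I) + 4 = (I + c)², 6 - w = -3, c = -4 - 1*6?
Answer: 1119744*√3 ≈ 1.9395e+6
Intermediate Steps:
c = -10 (c = -4 - 6 = -10)
w = 9 (w = 6 - 1*(-3) = 6 + 3 = 9)
H(C, I) = -4 + (-10 + I)² (H(C, I) = -4 + (I - 10)² = -4 + (-10 + I)²)
v(d) = 9*√d
v(H(-2, -4))³ = (9*√(-4 + (-10 - 4)²))³ = (9*√(-4 + (-14)²))³ = (9*√(-4 + 196))³ = (9*√192)³ = (9*(8*√3))³ = (72*√3)³ = 1119744*√3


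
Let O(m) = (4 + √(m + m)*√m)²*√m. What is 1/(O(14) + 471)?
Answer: 1/(471 + 224*√7 + 408*√14) ≈ 0.00038606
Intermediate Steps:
O(m) = √m*(4 + m*√2)² (O(m) = (4 + √(2*m)*√m)²*√m = (4 + (√2*√m)*√m)²*√m = (4 + m*√2)²*√m = √m*(4 + m*√2)²)
1/(O(14) + 471) = 1/(√14*(4 + 14*√2)² + 471) = 1/(471 + √14*(4 + 14*√2)²)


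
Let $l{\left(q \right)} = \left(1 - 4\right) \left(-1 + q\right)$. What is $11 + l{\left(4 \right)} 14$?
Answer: $-115$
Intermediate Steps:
$l{\left(q \right)} = 3 - 3 q$ ($l{\left(q \right)} = - 3 \left(-1 + q\right) = 3 - 3 q$)
$11 + l{\left(4 \right)} 14 = 11 + \left(3 - 12\right) 14 = 11 - 126 = -115$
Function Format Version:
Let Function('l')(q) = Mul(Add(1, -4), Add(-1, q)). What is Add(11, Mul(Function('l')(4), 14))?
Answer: -115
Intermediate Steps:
Function('l')(q) = Add(3, Mul(-3, q)) (Function('l')(q) = Mul(-3, Add(-1, q)) = Add(3, Mul(-3, q)))
Add(11, Mul(Function('l')(4), 14)) = Add(11, Mul(Add(3, Mul(-3, 4)), 14)) = Add(11, Mul(Add(3, -12), 14)) = Add(11, Mul(-9, 14)) = Add(11, -126) = -115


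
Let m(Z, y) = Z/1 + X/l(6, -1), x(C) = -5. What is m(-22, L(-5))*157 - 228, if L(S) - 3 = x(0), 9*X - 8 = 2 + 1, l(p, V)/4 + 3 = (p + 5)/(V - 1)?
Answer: -1128419/306 ≈ -3687.6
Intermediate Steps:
l(p, V) = -12 + 4*(5 + p)/(-1 + V) (l(p, V) = -12 + 4*((p + 5)/(V - 1)) = -12 + 4*((5 + p)/(-1 + V)) = -12 + 4*(5 + p)/(-1 + V))
X = 11/9 (X = 8/9 + (2 + 1)/9 = 8/9 + (⅑)*3 = 8/9 + ⅓ = 11/9 ≈ 1.2222)
L(S) = -2 (L(S) = 3 - 5 = -2)
m(Z, y) = -11/306 + Z (m(Z, y) = Z/1 + 11/(9*((4*(8 + 6 - 3*(-1))/(-1 - 1)))) = Z*1 + 11/(9*((4*(8 + 6 + 3)/(-2)))) = Z + 11/(9*((4*(-½)*17))) = Z + (11/9)/(-34) = Z + (11/9)*(-1/34) = Z - 11/306 = -11/306 + Z)
m(-22, L(-5))*157 - 228 = (-11/306 - 22)*157 - 228 = -6743/306*157 - 228 = -1058651/306 - 228 = -1128419/306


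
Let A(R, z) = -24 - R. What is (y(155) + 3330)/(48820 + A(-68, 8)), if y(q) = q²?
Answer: 27355/48864 ≈ 0.55982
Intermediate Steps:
(y(155) + 3330)/(48820 + A(-68, 8)) = (155² + 3330)/(48820 + (-24 - 1*(-68))) = (24025 + 3330)/(48820 + (-24 + 68)) = 27355/(48820 + 44) = 27355/48864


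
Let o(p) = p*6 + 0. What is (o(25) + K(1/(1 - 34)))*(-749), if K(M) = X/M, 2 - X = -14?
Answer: 283122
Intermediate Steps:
X = 16 (X = 2 - 1*(-14) = 2 + 14 = 16)
o(p) = 6*p (o(p) = 6*p + 0 = 6*p)
K(M) = 16/M
(o(25) + K(1/(1 - 34)))*(-749) = (6*25 + 16/(1/(1 - 34)))*(-749) = (150 + 16/(1/(-33)))*(-749) = (150 + 16/(-1/33))*(-749) = (150 + 16*(-33))*(-749) = (150 - 528)*(-749) = -378*(-749) = 283122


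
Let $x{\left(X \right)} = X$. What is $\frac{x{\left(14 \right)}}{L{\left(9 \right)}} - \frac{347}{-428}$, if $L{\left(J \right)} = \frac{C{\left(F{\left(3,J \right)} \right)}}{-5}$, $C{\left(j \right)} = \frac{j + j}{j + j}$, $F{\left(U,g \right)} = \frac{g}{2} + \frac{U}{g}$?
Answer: $- \frac{29613}{428} \approx -69.189$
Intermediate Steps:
$F{\left(U,g \right)} = \frac{g}{2} + \frac{U}{g}$ ($F{\left(U,g \right)} = g \frac{1}{2} + \frac{U}{g} = \frac{g}{2} + \frac{U}{g}$)
$C{\left(j \right)} = 1$ ($C{\left(j \right)} = \frac{2 j}{2 j} = 2 j \frac{1}{2 j} = 1$)
$L{\left(J \right)} = - \frac{1}{5}$ ($L{\left(J \right)} = 1 \frac{1}{-5} = 1 \left(- \frac{1}{5}\right) = - \frac{1}{5}$)
$\frac{x{\left(14 \right)}}{L{\left(9 \right)}} - \frac{347}{-428} = \frac{14}{- \frac{1}{5}} - \frac{347}{-428} = 14 \left(-5\right) - - \frac{347}{428} = -70 + \frac{347}{428} = - \frac{29613}{428}$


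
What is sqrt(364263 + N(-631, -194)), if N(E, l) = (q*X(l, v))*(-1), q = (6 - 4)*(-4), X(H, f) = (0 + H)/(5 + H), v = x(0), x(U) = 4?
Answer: sqrt(1445792439)/63 ≈ 603.55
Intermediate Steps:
v = 4
X(H, f) = H/(5 + H)
q = -8 (q = 2*(-4) = -8)
N(E, l) = 8*l/(5 + l) (N(E, l) = -8*l/(5 + l)*(-1) = 8*l/(5 + l))
sqrt(364263 + N(-631, -194)) = sqrt(364263 + 8*(-194)/(5 - 194)) = sqrt(364263 + 8*(-194)/(-189)) = sqrt(364263 + 8*(-194)*(-1/189)) = sqrt(364263 + 1552/189) = sqrt(68847259/189) = sqrt(1445792439)/63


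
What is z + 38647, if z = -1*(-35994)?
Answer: 74641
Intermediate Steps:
z = 35994
z + 38647 = 35994 + 38647 = 74641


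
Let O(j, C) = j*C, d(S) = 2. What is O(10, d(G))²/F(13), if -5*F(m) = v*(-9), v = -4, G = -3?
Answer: -500/9 ≈ -55.556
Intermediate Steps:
F(m) = -36/5 (F(m) = -(-4)*(-9)/5 = -⅕*36 = -36/5)
O(j, C) = C*j
O(10, d(G))²/F(13) = (2*10)²/(-36/5) = 20²*(-5/36) = 400*(-5/36) = -500/9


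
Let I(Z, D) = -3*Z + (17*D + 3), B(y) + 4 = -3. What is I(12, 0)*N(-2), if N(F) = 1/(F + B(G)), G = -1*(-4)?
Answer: 11/3 ≈ 3.6667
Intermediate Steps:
G = 4
B(y) = -7 (B(y) = -4 - 3 = -7)
N(F) = 1/(-7 + F) (N(F) = 1/(F - 7) = 1/(-7 + F))
I(Z, D) = 3 - 3*Z + 17*D (I(Z, D) = -3*Z + (3 + 17*D) = 3 - 3*Z + 17*D)
I(12, 0)*N(-2) = (3 - 3*12 + 17*0)/(-7 - 2) = (3 - 36 + 0)/(-9) = -33*(-⅑) = 11/3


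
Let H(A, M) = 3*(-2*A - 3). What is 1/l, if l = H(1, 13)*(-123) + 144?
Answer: 1/1989 ≈ 0.00050277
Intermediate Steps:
H(A, M) = -9 - 6*A (H(A, M) = 3*(-3 - 2*A) = -9 - 6*A)
l = 1989 (l = (-9 - 6*1)*(-123) + 144 = (-9 - 6)*(-123) + 144 = -15*(-123) + 144 = 1845 + 144 = 1989)
1/l = 1/1989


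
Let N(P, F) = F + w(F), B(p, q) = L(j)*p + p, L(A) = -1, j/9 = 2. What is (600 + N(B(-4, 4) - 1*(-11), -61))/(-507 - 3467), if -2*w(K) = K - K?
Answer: -539/3974 ≈ -0.13563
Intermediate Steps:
j = 18 (j = 9*2 = 18)
w(K) = 0 (w(K) = -(K - K)/2 = -½*0 = 0)
B(p, q) = 0 (B(p, q) = -p + p = 0)
N(P, F) = F (N(P, F) = F + 0 = F)
(600 + N(B(-4, 4) - 1*(-11), -61))/(-507 - 3467) = (600 - 61)/(-507 - 3467) = 539/(-3974) = 539*(-1/3974) = -539/3974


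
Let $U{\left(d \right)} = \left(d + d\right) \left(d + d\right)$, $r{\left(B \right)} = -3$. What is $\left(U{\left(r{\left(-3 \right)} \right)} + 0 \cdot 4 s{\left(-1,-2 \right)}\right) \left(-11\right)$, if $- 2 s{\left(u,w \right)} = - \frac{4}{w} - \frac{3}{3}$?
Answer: $-396$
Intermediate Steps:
$s{\left(u,w \right)} = \frac{1}{2} + \frac{2}{w}$ ($s{\left(u,w \right)} = - \frac{- \frac{4}{w} - \frac{3}{3}}{2} = - \frac{- \frac{4}{w} - 1}{2} = - \frac{-1 - \frac{4}{w}}{2} = \frac{1}{2} + \frac{2}{w}$)
$U{\left(d \right)} = 4 d^{2}$ ($U{\left(d \right)} = 2 d 2 d = 4 d^{2}$)
$\left(U{\left(r{\left(-3 \right)} \right)} + 0 \cdot 4 s{\left(-1,-2 \right)}\right) \left(-11\right) = \left(4 \left(-3\right)^{2} + 0 \cdot 4 \frac{4 - 2}{2 \left(-2\right)}\right) \left(-11\right) = \left(4 \cdot 9 + 0 \cdot \frac{1}{2} \left(- \frac{1}{2}\right) 2\right) \left(-11\right) = \left(36 + 0 \left(- \frac{1}{2}\right)\right) \left(-11\right) = \left(36 + 0\right) \left(-11\right) = 36 \left(-11\right) = -396$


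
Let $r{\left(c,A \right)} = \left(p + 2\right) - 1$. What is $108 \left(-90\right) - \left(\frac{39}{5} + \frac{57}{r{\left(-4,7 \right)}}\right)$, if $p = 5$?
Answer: $- \frac{97373}{10} \approx -9737.3$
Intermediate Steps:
$r{\left(c,A \right)} = 6$ ($r{\left(c,A \right)} = \left(5 + 2\right) - 1 = 7 - 1 = 6$)
$108 \left(-90\right) - \left(\frac{39}{5} + \frac{57}{r{\left(-4,7 \right)}}\right) = 108 \left(-90\right) - \left(\frac{19}{2} + \frac{39}{5}\right) = -9720 - \frac{173}{10} = - \frac{97373}{10}$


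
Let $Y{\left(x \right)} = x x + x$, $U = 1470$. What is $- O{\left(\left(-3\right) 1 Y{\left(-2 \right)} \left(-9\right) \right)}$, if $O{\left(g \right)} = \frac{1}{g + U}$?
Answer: $- \frac{1}{1524} \approx -0.00065617$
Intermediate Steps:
$Y{\left(x \right)} = x + x^{2}$ ($Y{\left(x \right)} = x^{2} + x = x + x^{2}$)
$O{\left(g \right)} = \frac{1}{1470 + g}$ ($O{\left(g \right)} = \frac{1}{g + 1470} = \frac{1}{1470 + g}$)
$- O{\left(\left(-3\right) 1 Y{\left(-2 \right)} \left(-9\right) \right)} = - \frac{1}{1470 + \left(-3\right) 1 \left(- 2 \left(1 - 2\right)\right) \left(-9\right)} = - \frac{1}{1470 + - 3 \left(\left(-2\right) \left(-1\right)\right) \left(-9\right)} = - \frac{1}{1470 + \left(-3\right) 2 \left(-9\right)} = - \frac{1}{1470 - -54} = - \frac{1}{1470 + 54} = - \frac{1}{1524}$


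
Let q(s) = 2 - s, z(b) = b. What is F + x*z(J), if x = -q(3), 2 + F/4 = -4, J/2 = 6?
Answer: -12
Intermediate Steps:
J = 12 (J = 2*6 = 12)
F = -24 (F = -8 + 4*(-4) = -8 - 16 = -24)
x = 1 (x = -(2 - 1*3) = -(2 - 3) = -1*(-1) = 1)
F + x*z(J) = -24 + 1*12 = -24 + 12 = -12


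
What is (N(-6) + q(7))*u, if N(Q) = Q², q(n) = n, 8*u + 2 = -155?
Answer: -6751/8 ≈ -843.88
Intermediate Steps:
u = -157/8 (u = -¼ + (⅛)*(-155) = -¼ - 155/8 = -157/8 ≈ -19.625)
(N(-6) + q(7))*u = ((-6)² + 7)*(-157/8) = (36 + 7)*(-157/8) = 43*(-157/8) = -6751/8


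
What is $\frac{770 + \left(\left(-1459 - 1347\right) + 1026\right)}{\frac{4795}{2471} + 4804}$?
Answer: $- \frac{3530}{16797} \approx -0.21016$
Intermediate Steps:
$\frac{770 + \left(\left(-1459 - 1347\right) + 1026\right)}{\frac{4795}{2471} + 4804} = \frac{770 + \left(-2806 + 1026\right)}{4795 \cdot \frac{1}{2471} + 4804} = \frac{770 - 1780}{\frac{685}{353} + 4804} = - \frac{1010}{\frac{1696497}{353}} = \left(-1010\right) \frac{353}{1696497} = - \frac{3530}{16797}$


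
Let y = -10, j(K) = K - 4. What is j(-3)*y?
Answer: 70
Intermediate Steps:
j(K) = -4 + K
j(-3)*y = (-4 - 3)*(-10) = -7*(-10) = 70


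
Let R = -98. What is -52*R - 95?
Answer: 5001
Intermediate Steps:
-52*R - 95 = -52*(-98) - 95 = 5096 - 95 = 5001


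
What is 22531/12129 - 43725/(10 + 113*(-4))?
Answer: 41561479/412386 ≈ 100.78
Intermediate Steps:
22531/12129 - 43725/(10 + 113*(-4)) = 22531*(1/12129) - 43725/(10 - 452) = 22531/12129 - 43725/(-442) = 22531/12129 - 43725*(-1/442) = 22531/12129 + 43725/442 = 41561479/412386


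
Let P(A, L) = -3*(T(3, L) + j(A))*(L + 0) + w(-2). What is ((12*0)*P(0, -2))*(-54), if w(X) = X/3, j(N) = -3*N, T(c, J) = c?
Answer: 0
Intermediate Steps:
w(X) = X/3 (w(X) = X*(⅓) = X/3)
P(A, L) = -⅔ - 3*L*(3 - 3*A) (P(A, L) = -3*(3 - 3*A)*(L + 0) + (⅓)*(-2) = -3*(3 - 3*A)*L - ⅔ = -3*L*(3 - 3*A) - ⅔ = -⅔ - 3*L*(3 - 3*A))
((12*0)*P(0, -2))*(-54) = ((12*0)*(-⅔ - 9*(-2) + 9*0*(-2)))*(-54) = (0*(-⅔ + 18 + 0))*(-54) = (0*(52/3))*(-54) = 0*(-54) = 0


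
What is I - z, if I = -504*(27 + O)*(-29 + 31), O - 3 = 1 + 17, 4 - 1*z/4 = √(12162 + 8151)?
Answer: -48400 + 12*√2257 ≈ -47830.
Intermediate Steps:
z = 16 - 12*√2257 (z = 16 - 4*√(12162 + 8151) = 16 - 12*√2257 ≈ -554.09)
O = 21 (O = 3 + (1 + 17) = 3 + 18 = 21)
I = -48384 (I = -504*(27 + 21)*(-29 + 31) = -24192*2 = -504*96 = -48384)
I - z = -48384 - (16 - 12*√2257) = -48384 + (-16 + 12*√2257) = -48400 + 12*√2257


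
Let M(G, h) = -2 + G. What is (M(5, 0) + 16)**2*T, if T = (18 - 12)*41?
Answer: 88806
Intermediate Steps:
T = 246 (T = 6*41 = 246)
(M(5, 0) + 16)**2*T = ((-2 + 5) + 16)**2*246 = (3 + 16)**2*246 = 19**2*246 = 361*246 = 88806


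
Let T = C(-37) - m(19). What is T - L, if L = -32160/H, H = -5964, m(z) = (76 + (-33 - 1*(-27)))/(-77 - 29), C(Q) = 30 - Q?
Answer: 1640202/26341 ≈ 62.268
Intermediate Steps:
m(z) = -35/53 (m(z) = (76 + (-33 + 27))/(-106) = (76 - 6)*(-1/106) = 70*(-1/106) = -35/53)
T = 3586/53 (T = (30 - 1*(-37)) - 1*(-35/53) = (30 + 37) + 35/53 = 67 + 35/53 = 3586/53 ≈ 67.660)
L = 2680/497 (L = -32160/(-5964) = -32160*(-1/5964) = 2680/497 ≈ 5.3924)
T - L = 3586/53 - 1*2680/497 = 3586/53 - 2680/497 = 1640202/26341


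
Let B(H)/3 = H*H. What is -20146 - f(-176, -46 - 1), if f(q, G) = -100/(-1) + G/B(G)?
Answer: -2854685/141 ≈ -20246.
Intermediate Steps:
B(H) = 3*H² (B(H) = 3*(H*H) = 3*H²)
f(q, G) = 100 + 1/(3*G) (f(q, G) = -100/(-1) + G/((3*G²)) = -100*(-1) + G*(1/(3*G²)) = 100 + 1/(3*G))
-20146 - f(-176, -46 - 1) = -20146 - (100 + 1/(3*(-46 - 1))) = -20146 - (100 + (⅓)/(-47)) = -20146 - (100 + (⅓)*(-1/47)) = -20146 - (100 - 1/141) = -20146 - 1*14099/141 = -20146 - 14099/141 = -2854685/141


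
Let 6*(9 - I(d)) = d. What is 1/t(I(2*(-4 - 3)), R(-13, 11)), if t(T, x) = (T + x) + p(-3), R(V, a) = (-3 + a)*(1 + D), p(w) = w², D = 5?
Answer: 3/205 ≈ 0.014634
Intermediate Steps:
R(V, a) = -18 + 6*a (R(V, a) = (-3 + a)*(1 + 5) = (-3 + a)*6 = -18 + 6*a)
I(d) = 9 - d/6
t(T, x) = 9 + T + x (t(T, x) = (T + x) + (-3)² = (T + x) + 9 = 9 + T + x)
1/t(I(2*(-4 - 3)), R(-13, 11)) = 1/(9 + (9 - (-4 - 3)/3) + (-18 + 6*11)) = 1/(9 + (9 - (-7)/3) + (-18 + 66)) = 1/(9 + (9 - ⅙*(-14)) + 48) = 1/(9 + (9 + 7/3) + 48) = 1/(9 + 34/3 + 48) = 1/(205/3) = 3/205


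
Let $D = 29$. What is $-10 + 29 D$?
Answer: $831$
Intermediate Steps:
$-10 + 29 D = -10 + 29 \cdot 29 = -10 + 841 = 831$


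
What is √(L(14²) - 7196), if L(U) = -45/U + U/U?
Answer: I*√1410265/14 ≈ 84.825*I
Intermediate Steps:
L(U) = 1 - 45/U (L(U) = -45/U + 1 = 1 - 45/U)
√(L(14²) - 7196) = √((-45 + 14²)/(14²) - 7196) = √((-45 + 196)/196 - 7196) = √((1/196)*151 - 7196) = √(151/196 - 7196) = √(-1410265/196) = I*√1410265/14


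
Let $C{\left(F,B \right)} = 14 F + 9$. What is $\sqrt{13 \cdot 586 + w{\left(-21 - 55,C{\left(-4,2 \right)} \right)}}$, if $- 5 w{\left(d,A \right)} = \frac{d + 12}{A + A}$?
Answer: $\frac{\sqrt{420696530}}{235} \approx 87.28$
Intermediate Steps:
$C{\left(F,B \right)} = 9 + 14 F$
$w{\left(d,A \right)} = - \frac{12 + d}{10 A}$ ($w{\left(d,A \right)} = - \frac{\left(d + 12\right) \frac{1}{A + A}}{5} = - \frac{\left(12 + d\right) \frac{1}{2 A}}{5} = - \frac{\frac{1}{2} \frac{1}{A} \left(12 + d\right)}{5} = - \frac{12 + d}{10 A}$)
$\sqrt{13 \cdot 586 + w{\left(-21 - 55,C{\left(-4,2 \right)} \right)}} = \sqrt{13 \cdot 586 + \frac{-12 - \left(-21 - 55\right)}{10 \left(9 + 14 \left(-4\right)\right)}} = \sqrt{7618 + \frac{-12 - -76}{10 \left(9 - 56\right)}} = \sqrt{7618 + \frac{-12 + 76}{10 \left(-47\right)}} = \sqrt{7618 + \frac{1}{10} \left(- \frac{1}{47}\right) 64} = \sqrt{7618 - \frac{32}{235}} = \sqrt{\frac{1790198}{235}} = \frac{\sqrt{420696530}}{235}$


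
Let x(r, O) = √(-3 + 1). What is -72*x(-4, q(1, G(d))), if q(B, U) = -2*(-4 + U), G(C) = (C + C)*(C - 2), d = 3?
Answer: -72*I*√2 ≈ -101.82*I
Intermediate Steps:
G(C) = 2*C*(-2 + C) (G(C) = (2*C)*(-2 + C) = 2*C*(-2 + C))
q(B, U) = 8 - 2*U
x(r, O) = I*√2 (x(r, O) = √(-2) = I*√2)
-72*x(-4, q(1, G(d))) = -72*I*√2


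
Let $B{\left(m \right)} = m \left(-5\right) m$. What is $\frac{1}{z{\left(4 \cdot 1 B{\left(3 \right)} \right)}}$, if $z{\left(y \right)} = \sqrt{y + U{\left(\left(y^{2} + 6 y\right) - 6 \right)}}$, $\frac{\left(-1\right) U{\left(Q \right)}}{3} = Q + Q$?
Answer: $- \frac{i \sqrt{1306}}{15672} \approx - 0.0023059 i$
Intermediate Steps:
$B{\left(m \right)} = - 5 m^{2}$ ($B{\left(m \right)} = - 5 m m = - 5 m^{2}$)
$U{\left(Q \right)} = - 6 Q$ ($U{\left(Q \right)} = - 3 \left(Q + Q\right) = - 3 \cdot 2 Q = - 6 Q$)
$z{\left(y \right)} = \sqrt{36 - 35 y - 6 y^{2}}$ ($z{\left(y \right)} = \sqrt{y - 6 \left(\left(y^{2} + 6 y\right) - 6\right)} = \sqrt{y - 6 \left(-6 + y^{2} + 6 y\right)} = \sqrt{y - \left(-36 + 6 y^{2} + 36 y\right)} = \sqrt{36 - 35 y - 6 y^{2}}$)
$\frac{1}{z{\left(4 \cdot 1 B{\left(3 \right)} \right)}} = \frac{1}{\sqrt{36 - 35 \cdot 4 \cdot 1 \left(- 5 \cdot 3^{2}\right) - 6 \left(4 \cdot 1 \left(- 5 \cdot 3^{2}\right)\right)^{2}}} = \frac{1}{\sqrt{36 - 35 \cdot 4 \left(\left(-5\right) 9\right) - 6 \left(4 \left(\left(-5\right) 9\right)\right)^{2}}} = \frac{1}{\sqrt{36 - 35 \cdot 4 \left(-45\right) - 6 \left(4 \left(-45\right)\right)^{2}}} = \frac{1}{\sqrt{36 - -6300 - 6 \left(-180\right)^{2}}} = \frac{1}{\sqrt{36 + 6300 - 194400}} = \frac{1}{\sqrt{-188064}} = \frac{1}{12 i \sqrt{1306}} = - \frac{i \sqrt{1306}}{15672}$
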